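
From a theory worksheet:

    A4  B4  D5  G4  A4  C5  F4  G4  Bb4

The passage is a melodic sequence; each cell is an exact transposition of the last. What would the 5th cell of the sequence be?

Db4 Eb4 Gb4

The 3-note cells begin on A4, G4, F4 — each down a 2nd from the last.
Extending down a 2nd: Eb4 → Db4.
So cell 5 is Db4 Eb4 Gb4.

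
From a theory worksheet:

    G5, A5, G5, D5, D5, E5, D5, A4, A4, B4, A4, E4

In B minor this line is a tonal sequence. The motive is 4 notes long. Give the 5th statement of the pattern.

Unit = 4 notes; the statements start on G5, D5, A4, moving down a 4th each time.
Extending down a 4th: E4 → B3.
From B3 the diatonic shape gives B3 C#4 B3 F#3.

B3 C#4 B3 F#3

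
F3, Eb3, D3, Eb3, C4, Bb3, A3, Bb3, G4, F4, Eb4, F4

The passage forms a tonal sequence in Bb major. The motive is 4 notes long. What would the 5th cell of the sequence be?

The 4-note cells begin on F3, C4, G4 — each up a 5th from the last.
Carrying on: D5 → A5.
Statement 5 starts on A5 and keeps the same diatonic contour: A5 G5 F5 G5.

A5 G5 F5 G5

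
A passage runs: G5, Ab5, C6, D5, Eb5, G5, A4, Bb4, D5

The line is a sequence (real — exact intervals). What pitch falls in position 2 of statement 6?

The unit is 3 notes. Position-2 pitches of the 3 shown cells: Ab5, Eb5, Bb4.
Carrying that down a 4th forward: F4 → C4 → G3.

G3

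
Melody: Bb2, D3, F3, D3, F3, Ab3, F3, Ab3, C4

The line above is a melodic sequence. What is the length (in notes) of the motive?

There are 9 notes; a 3-note unit gives 3 cells:
Bb2 D3 F3 | D3 F3 Ab3 | F3 Ab3 C4
That's a consistent up a 3rd shift per cell, and no other grouping gives one.

3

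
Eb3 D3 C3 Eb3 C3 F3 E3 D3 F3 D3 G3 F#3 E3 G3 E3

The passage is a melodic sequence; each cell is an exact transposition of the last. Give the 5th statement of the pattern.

Unit = 5 notes; the statements start on Eb3, F3, G3, moving up a 2nd each time.
Extending up a 2nd: A3 → B3.
So cell 5 is B3 A#3 G#3 B3 G#3.

B3 A#3 G#3 B3 G#3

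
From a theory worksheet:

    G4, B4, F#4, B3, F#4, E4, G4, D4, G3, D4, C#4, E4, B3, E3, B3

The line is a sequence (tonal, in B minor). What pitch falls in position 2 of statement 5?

The unit is 5 notes. Position-2 pitches of the 3 shown cells: B4, G4, E4.
Carrying that down a 3rd forward: C#4 → A3.

A3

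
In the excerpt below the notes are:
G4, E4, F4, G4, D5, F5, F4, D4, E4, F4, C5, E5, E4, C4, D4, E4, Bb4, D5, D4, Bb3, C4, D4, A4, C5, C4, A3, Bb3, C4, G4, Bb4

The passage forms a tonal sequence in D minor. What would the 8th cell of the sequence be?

Taking 6-note groups, the heads are G4, F4, E4, D4, C4: the pattern moves down a 2nd.
Continuing the starts: Bb3 → A3 → G3.
Statement 8 starts on G3 and keeps the same diatonic contour: G3 E3 F3 G3 D4 F4.

G3 E3 F3 G3 D4 F4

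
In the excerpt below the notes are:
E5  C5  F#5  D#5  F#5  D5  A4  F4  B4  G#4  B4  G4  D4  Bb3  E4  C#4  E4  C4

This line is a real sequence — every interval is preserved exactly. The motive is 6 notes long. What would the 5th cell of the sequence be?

Unit = 6 notes; the statements start on E5, A4, D4, moving down a 5th each time.
Carrying on: G3 → C3.
Statement 5 starts on C3 and keeps the same exact contour: C3 Ab2 D3 B2 D3 Bb2.

C3 Ab2 D3 B2 D3 Bb2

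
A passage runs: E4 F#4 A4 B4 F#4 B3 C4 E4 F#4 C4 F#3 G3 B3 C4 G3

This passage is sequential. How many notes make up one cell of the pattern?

5

Try groups of 5 (3 cells in 15 notes):
E4 F#4 A4 B4 F#4 | B3 C4 E4 F#4 C4 | F#3 G3 B3 C4 G3
Each cell is the previous one down a 4th — so the unit is 5 notes.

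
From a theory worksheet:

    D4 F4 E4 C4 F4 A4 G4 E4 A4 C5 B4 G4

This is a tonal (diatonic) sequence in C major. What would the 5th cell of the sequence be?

E5 G5 F5 D5

Taking 4-note groups, the heads are D4, F4, A4: the pattern moves up a 3rd.
Extending up a 3rd: C5 → E5.
Statement 5 starts on E5 and keeps the same diatonic contour: E5 G5 F5 D5.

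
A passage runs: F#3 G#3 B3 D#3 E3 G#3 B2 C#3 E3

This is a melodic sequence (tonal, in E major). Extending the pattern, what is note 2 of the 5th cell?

With 3-note cells, note 2 of each statement runs G#3, E3, C#3.
Each moves down a 3rd. Continuing: A2 → F#2.

F#2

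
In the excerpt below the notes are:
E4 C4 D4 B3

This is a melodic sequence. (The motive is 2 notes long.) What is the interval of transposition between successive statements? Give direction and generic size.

down a 2nd

Taking 2-note groups, the heads are E4, D4: the pattern moves down a 2nd.
From E4 to D4: down a 2nd.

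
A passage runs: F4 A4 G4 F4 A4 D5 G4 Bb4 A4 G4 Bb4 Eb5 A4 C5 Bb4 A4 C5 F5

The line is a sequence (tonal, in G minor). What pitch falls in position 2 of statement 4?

With 6-note cells, note 2 of each statement runs A4, Bb4, C5.
Each moves up a 2nd; the next is D5.

D5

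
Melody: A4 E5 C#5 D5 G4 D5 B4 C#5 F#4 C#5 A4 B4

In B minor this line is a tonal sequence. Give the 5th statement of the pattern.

With a 4-note motive the entries are A4, G4, F#4, each down a 2nd from the previous.
Continuing the starts: E4 → D4.
Statement 5 starts on D4 and keeps the same diatonic contour: D4 A4 F#4 G4.

D4 A4 F#4 G4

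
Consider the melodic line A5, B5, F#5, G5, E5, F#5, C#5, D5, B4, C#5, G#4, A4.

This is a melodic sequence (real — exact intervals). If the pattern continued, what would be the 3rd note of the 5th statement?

A#3

Grouping in 4s, the 3rd note of each cell is F#5, C#5, G#4.
Carrying that down a 4th forward: D#4 → A#3.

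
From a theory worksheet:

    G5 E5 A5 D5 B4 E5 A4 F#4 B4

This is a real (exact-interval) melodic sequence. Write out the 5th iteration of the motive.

B3 G#3 C#4

Taking 3-note groups, the heads are G5, D5, A4: the pattern moves down a 4th.
Continuing the starts: E4 → B3.
Statement 5 starts on B3 and keeps the same exact contour: B3 G#3 C#4.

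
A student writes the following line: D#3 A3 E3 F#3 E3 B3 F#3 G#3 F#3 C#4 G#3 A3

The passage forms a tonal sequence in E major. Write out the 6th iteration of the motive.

The 4-note cells begin on D#3, E3, F#3 — each up a 2nd from the last.
Carrying on: G#3 → A3 → B3.
So cell 6 is B3 F#4 C#4 D#4.

B3 F#4 C#4 D#4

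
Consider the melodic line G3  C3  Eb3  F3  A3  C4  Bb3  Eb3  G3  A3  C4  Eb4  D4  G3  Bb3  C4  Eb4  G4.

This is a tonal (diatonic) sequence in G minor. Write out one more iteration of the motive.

The 6-note cells begin on G3, Bb3, D4 — each up a 3rd from the last.
Statement 4 starts on F4 and keeps the same diatonic contour: F4 Bb3 D4 Eb4 G4 Bb4.

F4 Bb3 D4 Eb4 G4 Bb4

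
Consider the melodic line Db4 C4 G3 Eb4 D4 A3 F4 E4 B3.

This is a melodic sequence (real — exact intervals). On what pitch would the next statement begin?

G4

Taking 3-note groups, the heads are Db4, Eb4, F4: the pattern moves up a 2nd.
One more step up a 2nd gives G4.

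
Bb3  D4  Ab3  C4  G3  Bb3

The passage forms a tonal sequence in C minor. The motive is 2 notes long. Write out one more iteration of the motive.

The 2-note cells begin on Bb3, Ab3, G3 — each down a 2nd from the last.
Statement 4 starts on F3 and keeps the same diatonic contour: F3 Ab3.

F3 Ab3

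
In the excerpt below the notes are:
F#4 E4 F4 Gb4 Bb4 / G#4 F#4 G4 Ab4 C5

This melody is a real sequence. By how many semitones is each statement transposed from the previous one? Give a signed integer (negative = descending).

With a 5-note motive the entries are F#4, G#4, each up a 2nd from the previous.
Counting half-steps from F#4 to G#4: 2.

2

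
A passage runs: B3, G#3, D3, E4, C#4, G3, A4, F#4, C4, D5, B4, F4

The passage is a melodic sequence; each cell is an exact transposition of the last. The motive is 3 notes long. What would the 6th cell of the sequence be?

Unit = 3 notes; the statements start on B3, E4, A4, D5, moving up a 4th each time.
Extending up a 4th: G5 → C6.
From C6 the exact shape gives C6 A5 Eb5.

C6 A5 Eb5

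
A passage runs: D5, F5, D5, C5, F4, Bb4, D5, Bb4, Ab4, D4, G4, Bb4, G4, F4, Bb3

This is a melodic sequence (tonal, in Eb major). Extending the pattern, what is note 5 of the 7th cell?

Ab2

Grouping in 5s, the 5th note of each cell is F4, D4, Bb3.
Each moves down a 3rd. Continuing: G3 → Eb3 → C3 → Ab2.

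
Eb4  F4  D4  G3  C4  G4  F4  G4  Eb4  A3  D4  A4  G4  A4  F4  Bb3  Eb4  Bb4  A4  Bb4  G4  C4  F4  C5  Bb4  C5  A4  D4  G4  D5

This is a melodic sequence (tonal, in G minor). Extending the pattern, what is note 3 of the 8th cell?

D5

The unit is 6 notes. Position-3 pitches of the 5 shown cells: D4, Eb4, F4, G4, A4.
Extending up a 2nd: Bb4 → C5 → D5.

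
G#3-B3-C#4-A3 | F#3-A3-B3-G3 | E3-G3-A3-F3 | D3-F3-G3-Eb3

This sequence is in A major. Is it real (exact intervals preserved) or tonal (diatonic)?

Each cell has the same semitone pattern (3, 2, -4) — intervals are preserved exactly.
And G3 lies outside A major, so the sequence is real rather than tonal.

real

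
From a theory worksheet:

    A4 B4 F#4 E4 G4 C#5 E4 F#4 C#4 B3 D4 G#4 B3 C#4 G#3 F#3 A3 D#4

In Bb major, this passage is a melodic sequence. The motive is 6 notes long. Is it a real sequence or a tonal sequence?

Each cell has the same semitone pattern (2, -5, -2, 3, 6) — intervals are preserved exactly.
And B4 lies outside Bb major, so the sequence is real rather than tonal.

real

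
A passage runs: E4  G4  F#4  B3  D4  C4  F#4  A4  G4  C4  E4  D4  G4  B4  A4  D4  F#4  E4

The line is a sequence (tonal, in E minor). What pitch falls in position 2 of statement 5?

D5

The unit is 6 notes. Position-2 pitches of the 3 shown cells: G4, A4, B4.
Extending up a 2nd: C5 → D5.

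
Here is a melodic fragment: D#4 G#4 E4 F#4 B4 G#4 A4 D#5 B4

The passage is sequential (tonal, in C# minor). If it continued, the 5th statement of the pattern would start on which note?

E5

With a 3-note motive the entries are D#4, F#4, A4, each up a 3rd from the previous.
Extending the heads up a 3rd: C#5 → E5.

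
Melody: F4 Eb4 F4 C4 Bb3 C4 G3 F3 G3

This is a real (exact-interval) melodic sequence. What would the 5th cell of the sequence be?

A2 G2 A2

Taking 3-note groups, the heads are F4, C4, G3: the pattern moves down a 4th.
Extending down a 4th: D3 → A2.
From A2 the exact shape gives A2 G2 A2.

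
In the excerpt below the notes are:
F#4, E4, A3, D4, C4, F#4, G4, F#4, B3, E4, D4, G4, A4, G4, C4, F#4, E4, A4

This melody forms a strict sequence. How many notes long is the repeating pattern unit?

6

18 notes total. Splitting into 3 groups of 6:
F#4 E4 A3 D4 C4 F#4 | G4 F#4 B3 E4 D4 G4 | A4 G4 C4 F#4 E4 A4
Every group is a transposition up a 2nd of the one before; no shorter unit works.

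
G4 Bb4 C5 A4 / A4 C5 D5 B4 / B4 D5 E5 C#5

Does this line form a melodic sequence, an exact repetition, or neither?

sequence

Each 4-note cell is the previous one transposed up a 2nd.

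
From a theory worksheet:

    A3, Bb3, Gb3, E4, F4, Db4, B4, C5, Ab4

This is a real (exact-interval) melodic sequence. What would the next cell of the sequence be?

F#5 G5 Eb5

Unit = 3 notes; the statements start on A3, E4, B4, moving up a 5th each time.
Statement 4 starts on F#5 and keeps the same exact contour: F#5 G5 Eb5.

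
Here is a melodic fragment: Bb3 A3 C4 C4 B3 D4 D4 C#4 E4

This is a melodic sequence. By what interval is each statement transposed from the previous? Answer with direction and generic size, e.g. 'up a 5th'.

The 3-note cells begin on Bb3, C4, D4 — each up a 2nd from the last.
Bb3 to C4 is up a 2nd.

up a 2nd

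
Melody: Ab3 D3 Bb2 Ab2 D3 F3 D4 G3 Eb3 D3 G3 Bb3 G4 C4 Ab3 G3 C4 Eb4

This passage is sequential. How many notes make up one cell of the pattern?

6

Try groups of 6 (3 cells in 18 notes):
Ab3 D3 Bb2 Ab2 D3 F3 | D4 G3 Eb3 D3 G3 Bb3 | G4 C4 Ab3 G3 C4 Eb4
That's a consistent up a 4th shift per cell, and no other grouping gives one.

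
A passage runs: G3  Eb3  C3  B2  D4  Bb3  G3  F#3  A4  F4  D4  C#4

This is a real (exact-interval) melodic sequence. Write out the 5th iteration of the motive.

B5 G5 E5 D#5

Taking 4-note groups, the heads are G3, D4, A4: the pattern moves up a 5th.
Extending up a 5th: E5 → B5.
From B5 the exact shape gives B5 G5 E5 D#5.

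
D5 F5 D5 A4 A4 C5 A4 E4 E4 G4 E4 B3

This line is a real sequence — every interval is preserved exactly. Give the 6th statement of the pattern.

C#3 E3 C#3 G#2

The 4-note cells begin on D5, A4, E4 — each down a 4th from the last.
Carrying on: B3 → F#3 → C#3.
From C#3 the exact shape gives C#3 E3 C#3 G#2.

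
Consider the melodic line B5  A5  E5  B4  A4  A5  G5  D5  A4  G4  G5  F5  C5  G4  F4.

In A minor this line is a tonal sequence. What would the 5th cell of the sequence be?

With a 5-note motive the entries are B5, A5, G5, each down a 2nd from the previous.
Carrying on: F5 → E5.
From E5 the diatonic shape gives E5 D5 A4 E4 D4.

E5 D5 A4 E4 D4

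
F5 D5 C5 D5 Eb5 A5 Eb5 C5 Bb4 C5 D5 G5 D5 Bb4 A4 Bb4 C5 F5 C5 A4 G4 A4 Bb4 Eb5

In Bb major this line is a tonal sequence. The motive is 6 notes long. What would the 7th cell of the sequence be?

Unit = 6 notes; the statements start on F5, Eb5, D5, C5, moving down a 2nd each time.
Carrying on: Bb4 → A4 → G4.
From G4 the diatonic shape gives G4 Eb4 D4 Eb4 F4 Bb4.

G4 Eb4 D4 Eb4 F4 Bb4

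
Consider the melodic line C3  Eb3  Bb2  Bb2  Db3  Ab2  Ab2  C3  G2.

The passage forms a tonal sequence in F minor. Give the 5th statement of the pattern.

F2 Ab2 Eb2

Unit = 3 notes; the statements start on C3, Bb2, Ab2, moving down a 2nd each time.
Extending down a 2nd: G2 → F2.
From F2 the diatonic shape gives F2 Ab2 Eb2.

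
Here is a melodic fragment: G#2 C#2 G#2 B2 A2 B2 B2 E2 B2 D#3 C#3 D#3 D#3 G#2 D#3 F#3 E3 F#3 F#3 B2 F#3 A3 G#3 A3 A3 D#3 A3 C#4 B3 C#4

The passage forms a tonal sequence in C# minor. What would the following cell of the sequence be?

Taking 6-note groups, the heads are G#2, B2, D#3, F#3, A3: the pattern moves up a 3rd.
So cell 6 is C#4 F#3 C#4 E4 D#4 E4.

C#4 F#3 C#4 E4 D#4 E4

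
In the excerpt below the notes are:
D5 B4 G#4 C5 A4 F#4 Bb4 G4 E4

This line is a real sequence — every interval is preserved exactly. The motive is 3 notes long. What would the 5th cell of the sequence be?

Gb4 Eb4 C4

Taking 3-note groups, the heads are D5, C5, Bb4: the pattern moves down a 2nd.
Extending down a 2nd: Ab4 → Gb4.
From Gb4 the exact shape gives Gb4 Eb4 C4.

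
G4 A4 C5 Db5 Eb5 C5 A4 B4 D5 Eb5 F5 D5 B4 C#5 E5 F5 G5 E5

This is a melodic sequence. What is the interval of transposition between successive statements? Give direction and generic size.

The 6-note cells begin on G4, A4, B4 — each up a 2nd from the last.
From G4 to A4: up a 2nd.

up a 2nd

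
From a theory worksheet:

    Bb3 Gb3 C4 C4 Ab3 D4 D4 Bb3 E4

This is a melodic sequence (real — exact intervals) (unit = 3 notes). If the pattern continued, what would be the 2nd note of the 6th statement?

Grouping in 3s, the 2nd note of each cell is Gb3, Ab3, Bb3.
Extending up a 2nd: C4 → D4 → E4.

E4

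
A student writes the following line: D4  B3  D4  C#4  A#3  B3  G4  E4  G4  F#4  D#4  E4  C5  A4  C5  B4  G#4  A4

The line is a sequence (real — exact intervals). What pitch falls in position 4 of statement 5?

A5

With 6-note cells, note 4 of each statement runs C#4, F#4, B4.
Each moves up a 4th. Continuing: E5 → A5.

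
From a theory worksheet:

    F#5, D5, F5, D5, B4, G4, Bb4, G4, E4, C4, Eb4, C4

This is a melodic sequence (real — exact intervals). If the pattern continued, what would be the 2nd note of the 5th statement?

With 4-note cells, note 2 of each statement runs D5, G4, C4.
Each moves down a 5th. Continuing: F3 → Bb2.

Bb2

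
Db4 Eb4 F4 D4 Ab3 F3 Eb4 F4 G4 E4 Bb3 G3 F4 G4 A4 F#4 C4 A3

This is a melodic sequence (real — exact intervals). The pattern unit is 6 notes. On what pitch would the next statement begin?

The 6-note cells begin on Db4, Eb4, F4 — each up a 2nd from the last.
One more step up a 2nd gives G4.

G4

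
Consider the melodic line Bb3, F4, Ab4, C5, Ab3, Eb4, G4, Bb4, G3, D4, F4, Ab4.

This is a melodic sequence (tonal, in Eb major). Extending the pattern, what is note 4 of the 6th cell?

With 4-note cells, note 4 of each statement runs C5, Bb4, Ab4.
Each moves down a 2nd. Continuing: G4 → F4 → Eb4.

Eb4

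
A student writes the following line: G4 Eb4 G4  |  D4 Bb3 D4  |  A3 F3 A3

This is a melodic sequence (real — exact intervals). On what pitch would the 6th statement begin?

With a 3-note motive the entries are G4, D4, A3, each down a 4th from the previous.
Extending the heads down a 4th: E3 → B2 → F#2.

F#2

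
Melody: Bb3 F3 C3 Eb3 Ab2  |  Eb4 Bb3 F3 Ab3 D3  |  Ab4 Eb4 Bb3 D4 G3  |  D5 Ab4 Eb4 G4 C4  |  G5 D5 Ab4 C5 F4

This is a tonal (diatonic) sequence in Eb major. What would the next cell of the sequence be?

With a 5-note motive the entries are Bb3, Eb4, Ab4, D5, G5, each up a 4th from the previous.
Statement 6 starts on C6 and keeps the same diatonic contour: C6 G5 D5 F5 Bb4.

C6 G5 D5 F5 Bb4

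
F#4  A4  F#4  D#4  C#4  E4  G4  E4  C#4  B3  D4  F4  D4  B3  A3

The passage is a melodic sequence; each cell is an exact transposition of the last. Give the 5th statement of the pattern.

Bb3 Db4 Bb3 G3 F3

Taking 5-note groups, the heads are F#4, E4, D4: the pattern moves down a 2nd.
Carrying on: C4 → Bb3.
Statement 5 starts on Bb3 and keeps the same exact contour: Bb3 Db4 Bb3 G3 F3.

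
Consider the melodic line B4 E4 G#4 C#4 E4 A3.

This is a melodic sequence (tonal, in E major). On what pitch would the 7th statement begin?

D#3

With a 2-note motive the entries are B4, G#4, E4, each down a 3rd from the previous.
Continuing: C#4 → A3 → F#3 → D#3. Statement 7 starts on D#3.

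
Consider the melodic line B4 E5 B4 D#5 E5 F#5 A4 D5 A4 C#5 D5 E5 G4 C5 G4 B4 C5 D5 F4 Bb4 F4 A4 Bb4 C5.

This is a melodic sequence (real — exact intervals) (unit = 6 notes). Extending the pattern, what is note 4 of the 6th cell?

The unit is 6 notes. Position-4 pitches of the 4 shown cells: D#5, C#5, B4, A4.
Carrying that down a 2nd forward: G4 → F4.

F4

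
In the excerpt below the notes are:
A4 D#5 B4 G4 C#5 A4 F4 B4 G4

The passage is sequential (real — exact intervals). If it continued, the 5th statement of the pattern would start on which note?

With a 3-note motive the entries are A4, G4, F4, each down a 2nd from the previous.
Continuing: Eb4 → Db4. Statement 5 starts on Db4.

Db4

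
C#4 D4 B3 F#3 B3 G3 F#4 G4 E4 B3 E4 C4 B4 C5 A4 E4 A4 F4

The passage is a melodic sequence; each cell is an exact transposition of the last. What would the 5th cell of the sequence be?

A5 Bb5 G5 D5 G5 Eb5

The 6-note cells begin on C#4, F#4, B4 — each up a 4th from the last.
Continuing the starts: E5 → A5.
So cell 5 is A5 Bb5 G5 D5 G5 Eb5.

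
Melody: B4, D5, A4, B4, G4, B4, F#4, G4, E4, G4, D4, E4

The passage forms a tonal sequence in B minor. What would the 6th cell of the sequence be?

F#3 A3 E3 F#3

The 4-note cells begin on B4, G4, E4 — each down a 3rd from the last.
Extending down a 3rd: C#4 → A3 → F#3.
From F#3 the diatonic shape gives F#3 A3 E3 F#3.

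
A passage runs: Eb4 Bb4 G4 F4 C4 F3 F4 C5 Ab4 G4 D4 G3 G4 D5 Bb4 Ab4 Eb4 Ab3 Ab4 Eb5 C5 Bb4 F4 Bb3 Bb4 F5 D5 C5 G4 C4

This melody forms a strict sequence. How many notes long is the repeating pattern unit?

6

30 notes total. Splitting into 5 groups of 6:
Eb4 Bb4 G4 F4 C4 F3 | F4 C5 Ab4 G4 D4 G3 | G4 D5 Bb4 Ab4 Eb4 Ab3 | Ab4 Eb5 C5 Bb4 F4 Bb3 | Bb4 F5 D5 C5 G4 C4
Every group is a transposition up a 2nd of the one before; no shorter unit works.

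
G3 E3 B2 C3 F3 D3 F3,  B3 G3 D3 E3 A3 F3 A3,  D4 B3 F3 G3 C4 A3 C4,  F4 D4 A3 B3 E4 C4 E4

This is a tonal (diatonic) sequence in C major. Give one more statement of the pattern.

With a 7-note motive the entries are G3, B3, D4, F4, each up a 3rd from the previous.
So cell 5 is A4 F4 C4 D4 G4 E4 G4.

A4 F4 C4 D4 G4 E4 G4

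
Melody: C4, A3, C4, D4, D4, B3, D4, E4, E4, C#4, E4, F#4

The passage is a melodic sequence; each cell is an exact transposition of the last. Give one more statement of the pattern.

F#4 D#4 F#4 G#4

Taking 4-note groups, the heads are C4, D4, E4: the pattern moves up a 2nd.
Statement 4 starts on F#4 and keeps the same exact contour: F#4 D#4 F#4 G#4.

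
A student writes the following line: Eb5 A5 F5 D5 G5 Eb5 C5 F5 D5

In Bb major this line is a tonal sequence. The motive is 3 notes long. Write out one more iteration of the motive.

The 3-note cells begin on Eb5, D5, C5 — each down a 2nd from the last.
Statement 4 starts on Bb4 and keeps the same diatonic contour: Bb4 Eb5 C5.

Bb4 Eb5 C5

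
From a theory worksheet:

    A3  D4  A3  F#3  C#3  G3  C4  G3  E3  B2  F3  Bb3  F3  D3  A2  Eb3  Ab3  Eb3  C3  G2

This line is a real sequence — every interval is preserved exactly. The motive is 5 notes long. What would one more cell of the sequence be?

Db3 Gb3 Db3 Bb2 F2

The 5-note cells begin on A3, G3, F3, Eb3 — each down a 2nd from the last.
Statement 5 starts on Db3 and keeps the same exact contour: Db3 Gb3 Db3 Bb2 F2.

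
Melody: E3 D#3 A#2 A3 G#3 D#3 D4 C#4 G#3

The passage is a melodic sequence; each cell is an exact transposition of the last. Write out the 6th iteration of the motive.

F5 E5 B4

The 3-note cells begin on E3, A3, D4 — each up a 4th from the last.
Extending up a 4th: G4 → C5 → F5.
From F5 the exact shape gives F5 E5 B4.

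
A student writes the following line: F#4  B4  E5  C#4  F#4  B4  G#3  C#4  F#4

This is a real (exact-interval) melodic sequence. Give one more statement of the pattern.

D#3 G#3 C#4

Taking 3-note groups, the heads are F#4, C#4, G#3: the pattern moves down a 4th.
Statement 4 starts on D#3 and keeps the same exact contour: D#3 G#3 C#4.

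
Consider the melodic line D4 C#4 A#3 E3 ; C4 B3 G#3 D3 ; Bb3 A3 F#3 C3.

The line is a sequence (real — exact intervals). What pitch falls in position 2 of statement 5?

The unit is 4 notes. Position-2 pitches of the 3 shown cells: C#4, B3, A3.
Extending down a 2nd: G3 → F3.

F3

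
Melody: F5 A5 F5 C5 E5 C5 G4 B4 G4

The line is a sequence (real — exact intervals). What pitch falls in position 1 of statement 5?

The unit is 3 notes. Position-1 pitches of the 3 shown cells: F5, C5, G4.
Carrying that down a 4th forward: D4 → A3.

A3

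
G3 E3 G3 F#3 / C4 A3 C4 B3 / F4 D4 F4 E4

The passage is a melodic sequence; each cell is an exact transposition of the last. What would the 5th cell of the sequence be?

Eb5 C5 Eb5 D5

With a 4-note motive the entries are G3, C4, F4, each up a 4th from the previous.
Extending up a 4th: Bb4 → Eb5.
Statement 5 starts on Eb5 and keeps the same exact contour: Eb5 C5 Eb5 D5.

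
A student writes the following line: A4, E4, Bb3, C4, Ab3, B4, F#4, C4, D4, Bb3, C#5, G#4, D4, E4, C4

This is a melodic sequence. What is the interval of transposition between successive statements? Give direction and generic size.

With a 5-note motive the entries are A4, B4, C#5, each up a 2nd from the previous.
A4 to B4 is up a 2nd.

up a 2nd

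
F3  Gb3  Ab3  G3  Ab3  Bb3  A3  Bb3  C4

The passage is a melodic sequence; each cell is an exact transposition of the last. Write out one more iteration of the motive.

B3 C4 D4

Unit = 3 notes; the statements start on F3, G3, A3, moving up a 2nd each time.
Statement 4 starts on B3 and keeps the same exact contour: B3 C4 D4.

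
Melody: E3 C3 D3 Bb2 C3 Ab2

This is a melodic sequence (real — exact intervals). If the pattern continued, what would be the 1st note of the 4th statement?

The unit is 2 notes. Position-1 pitches of the 3 shown cells: E3, D3, C3.
Each moves down a 2nd; the next is Bb2.

Bb2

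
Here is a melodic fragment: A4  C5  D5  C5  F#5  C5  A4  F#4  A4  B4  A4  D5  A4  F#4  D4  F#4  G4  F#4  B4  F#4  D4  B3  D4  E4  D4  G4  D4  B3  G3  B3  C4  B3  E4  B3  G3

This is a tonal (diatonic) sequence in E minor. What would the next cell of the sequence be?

E3 G3 A3 G3 C4 G3 E3

Unit = 7 notes; the statements start on A4, F#4, D4, B3, G3, moving down a 3rd each time.
So cell 6 is E3 G3 A3 G3 C4 G3 E3.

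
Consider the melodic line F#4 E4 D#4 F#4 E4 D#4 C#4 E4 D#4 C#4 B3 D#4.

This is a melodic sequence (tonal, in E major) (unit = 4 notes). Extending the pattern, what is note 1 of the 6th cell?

The unit is 4 notes. Position-1 pitches of the 3 shown cells: F#4, E4, D#4.
Each moves down a 2nd. Continuing: C#4 → B3 → A3.

A3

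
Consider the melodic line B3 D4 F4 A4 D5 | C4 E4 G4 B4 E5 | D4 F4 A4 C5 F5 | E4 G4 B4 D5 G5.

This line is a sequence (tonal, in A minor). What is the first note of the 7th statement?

A4

The 5-note cells begin on B3, C4, D4, E4 — each up a 2nd from the last.
Continuing: F4 → G4 → A4. Statement 7 starts on A4.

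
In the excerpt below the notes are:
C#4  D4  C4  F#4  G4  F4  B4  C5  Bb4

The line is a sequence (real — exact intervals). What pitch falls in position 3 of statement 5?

Ab5

Grouping in 3s, the 3rd note of each cell is C4, F4, Bb4.
Carrying that up a 4th forward: Eb5 → Ab5.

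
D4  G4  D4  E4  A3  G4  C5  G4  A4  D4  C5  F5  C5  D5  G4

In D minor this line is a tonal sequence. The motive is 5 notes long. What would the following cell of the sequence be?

The 5-note cells begin on D4, G4, C5 — each up a 4th from the last.
So cell 4 is F5 Bb5 F5 G5 C5.

F5 Bb5 F5 G5 C5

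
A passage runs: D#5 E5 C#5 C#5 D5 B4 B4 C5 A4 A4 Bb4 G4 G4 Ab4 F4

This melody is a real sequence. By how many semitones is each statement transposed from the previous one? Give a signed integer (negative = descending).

-2

With a 3-note motive the entries are D#5, C#5, B4, A4, G4, each down a 2nd from the previous.
D#5 to C#5 spans -2 semitones.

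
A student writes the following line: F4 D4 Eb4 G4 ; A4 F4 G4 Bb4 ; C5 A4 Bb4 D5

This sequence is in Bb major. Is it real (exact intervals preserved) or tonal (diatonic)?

tonal

Every note is diatonic to Bb major.
Cell 1 has -3 semitones from note 1 to 2, but cell 2 has -4 — the interval quality changes while the contour stays the same, which is the hallmark of a tonal sequence.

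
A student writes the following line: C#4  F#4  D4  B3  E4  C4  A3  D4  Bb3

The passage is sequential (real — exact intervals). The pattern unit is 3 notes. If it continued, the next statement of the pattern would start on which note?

Taking 3-note groups, the heads are C#4, B3, A3: the pattern moves down a 2nd.
One more step down a 2nd gives G3.

G3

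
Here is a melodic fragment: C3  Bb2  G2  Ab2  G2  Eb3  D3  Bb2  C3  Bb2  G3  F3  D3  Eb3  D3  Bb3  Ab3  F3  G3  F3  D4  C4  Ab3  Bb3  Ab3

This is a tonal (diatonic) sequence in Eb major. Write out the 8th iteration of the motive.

Taking 5-note groups, the heads are C3, Eb3, G3, Bb3, D4: the pattern moves up a 3rd.
Extending up a 3rd: F4 → Ab4 → C5.
From C5 the diatonic shape gives C5 Bb4 G4 Ab4 G4.

C5 Bb4 G4 Ab4 G4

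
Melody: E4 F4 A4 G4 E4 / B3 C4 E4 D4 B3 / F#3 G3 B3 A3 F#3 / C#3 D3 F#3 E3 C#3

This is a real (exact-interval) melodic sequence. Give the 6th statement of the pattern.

Unit = 5 notes; the statements start on E4, B3, F#3, C#3, moving down a 4th each time.
Carrying on: G#2 → D#2.
Statement 6 starts on D#2 and keeps the same exact contour: D#2 E2 G#2 F#2 D#2.

D#2 E2 G#2 F#2 D#2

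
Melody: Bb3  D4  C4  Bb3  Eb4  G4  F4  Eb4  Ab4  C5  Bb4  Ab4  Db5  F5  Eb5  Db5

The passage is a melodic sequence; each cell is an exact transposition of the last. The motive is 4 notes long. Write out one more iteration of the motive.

Gb5 Bb5 Ab5 Gb5

The 4-note cells begin on Bb3, Eb4, Ab4, Db5 — each up a 4th from the last.
So cell 5 is Gb5 Bb5 Ab5 Gb5.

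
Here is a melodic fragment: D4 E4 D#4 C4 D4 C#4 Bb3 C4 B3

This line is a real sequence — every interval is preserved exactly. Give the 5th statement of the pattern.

Gb3 Ab3 G3

The 3-note cells begin on D4, C4, Bb3 — each down a 2nd from the last.
Extending down a 2nd: Ab3 → Gb3.
From Gb3 the exact shape gives Gb3 Ab3 G3.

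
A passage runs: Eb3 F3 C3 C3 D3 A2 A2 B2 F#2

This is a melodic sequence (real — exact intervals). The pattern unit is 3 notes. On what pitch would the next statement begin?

F#2

Taking 3-note groups, the heads are Eb3, C3, A2: the pattern moves down a 3rd.
The next head, down a 3rd from A2, is F#2.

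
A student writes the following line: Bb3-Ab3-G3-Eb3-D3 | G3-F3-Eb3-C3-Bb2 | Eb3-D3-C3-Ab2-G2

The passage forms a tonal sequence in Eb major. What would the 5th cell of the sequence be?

Ab2 G2 F2 D2 C2

Taking 5-note groups, the heads are Bb3, G3, Eb3: the pattern moves down a 3rd.
Extending down a 3rd: C3 → Ab2.
Statement 5 starts on Ab2 and keeps the same diatonic contour: Ab2 G2 F2 D2 C2.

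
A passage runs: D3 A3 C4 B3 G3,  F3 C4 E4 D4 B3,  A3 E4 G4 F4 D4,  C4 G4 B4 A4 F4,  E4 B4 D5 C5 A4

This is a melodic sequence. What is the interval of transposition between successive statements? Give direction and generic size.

up a 3rd

With a 5-note motive the entries are D3, F3, A3, C4, E4, each up a 3rd from the previous.
D3 to F3 is up a 3rd.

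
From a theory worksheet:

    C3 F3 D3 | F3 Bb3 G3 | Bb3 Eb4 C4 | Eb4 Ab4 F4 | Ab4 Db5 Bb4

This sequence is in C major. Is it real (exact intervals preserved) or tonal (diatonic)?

real

Each cell has the same semitone pattern (5, -3) — intervals are preserved exactly.
And Bb3 lies outside C major, so the sequence is real rather than tonal.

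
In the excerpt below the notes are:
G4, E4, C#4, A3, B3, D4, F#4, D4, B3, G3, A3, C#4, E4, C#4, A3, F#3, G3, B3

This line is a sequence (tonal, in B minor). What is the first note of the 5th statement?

The 6-note cells begin on G4, F#4, E4 — each down a 2nd from the last.
Extending the heads down a 2nd: D4 → C#4.

C#4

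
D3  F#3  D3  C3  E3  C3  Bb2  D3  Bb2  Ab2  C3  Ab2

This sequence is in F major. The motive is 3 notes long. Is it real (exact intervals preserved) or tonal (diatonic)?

Each cell has the same semitone pattern (4, -4) — intervals are preserved exactly.
And F#3 lies outside F major, so the sequence is real rather than tonal.

real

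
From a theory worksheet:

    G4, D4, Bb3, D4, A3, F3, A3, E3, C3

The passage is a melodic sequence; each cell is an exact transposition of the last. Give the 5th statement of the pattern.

Unit = 3 notes; the statements start on G4, D4, A3, moving down a 4th each time.
Continuing the starts: E3 → B2.
So cell 5 is B2 F#2 D2.

B2 F#2 D2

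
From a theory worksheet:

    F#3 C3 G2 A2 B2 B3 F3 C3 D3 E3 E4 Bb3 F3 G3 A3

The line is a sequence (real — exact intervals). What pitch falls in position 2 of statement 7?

With 5-note cells, note 2 of each statement runs C3, F3, Bb3.
Carrying that up a 4th forward: Eb4 → Ab4 → Db5 → Gb5.

Gb5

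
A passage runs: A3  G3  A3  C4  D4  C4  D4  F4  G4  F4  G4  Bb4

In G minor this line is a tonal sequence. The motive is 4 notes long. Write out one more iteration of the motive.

C5 Bb4 C5 Eb5

Unit = 4 notes; the statements start on A3, D4, G4, moving up a 4th each time.
Statement 4 starts on C5 and keeps the same diatonic contour: C5 Bb4 C5 Eb5.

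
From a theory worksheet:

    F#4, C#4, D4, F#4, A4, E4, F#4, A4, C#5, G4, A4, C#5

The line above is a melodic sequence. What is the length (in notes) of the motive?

There are 12 notes; a 4-note unit gives 3 cells:
F#4 C#4 D4 F#4 | A4 E4 F#4 A4 | C#5 G4 A4 C#5
Each cell is the previous one up a 3rd — so the unit is 4 notes.

4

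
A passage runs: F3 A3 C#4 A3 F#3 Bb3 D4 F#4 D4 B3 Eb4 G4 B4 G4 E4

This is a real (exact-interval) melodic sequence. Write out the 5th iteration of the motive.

Db5 F5 A5 F5 D5

Taking 5-note groups, the heads are F3, Bb3, Eb4: the pattern moves up a 4th.
Extending up a 4th: Ab4 → Db5.
So cell 5 is Db5 F5 A5 F5 D5.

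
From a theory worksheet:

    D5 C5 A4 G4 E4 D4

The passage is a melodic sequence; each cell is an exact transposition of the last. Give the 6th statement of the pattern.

C#3 B2

Unit = 2 notes; the statements start on D5, A4, E4, moving down a 4th each time.
Continuing the starts: B3 → F#3 → C#3.
So cell 6 is C#3 B2.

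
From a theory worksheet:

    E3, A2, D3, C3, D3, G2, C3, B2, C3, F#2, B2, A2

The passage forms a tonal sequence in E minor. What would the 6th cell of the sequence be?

G2 C2 F#2 E2

Unit = 4 notes; the statements start on E3, D3, C3, moving down a 2nd each time.
Carrying on: B2 → A2 → G2.
So cell 6 is G2 C2 F#2 E2.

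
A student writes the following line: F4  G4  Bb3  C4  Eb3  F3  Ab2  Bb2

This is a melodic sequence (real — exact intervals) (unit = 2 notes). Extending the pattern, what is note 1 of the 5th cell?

With 2-note cells, note 1 of each statement runs F4, Bb3, Eb3, Ab2.
From Ab2, down a 5th gives Db2.

Db2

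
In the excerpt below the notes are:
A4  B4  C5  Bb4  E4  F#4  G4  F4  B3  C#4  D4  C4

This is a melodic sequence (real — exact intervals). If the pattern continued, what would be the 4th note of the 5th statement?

D3

Grouping in 4s, the 4th note of each cell is Bb4, F4, C4.
Carrying that down a 4th forward: G3 → D3.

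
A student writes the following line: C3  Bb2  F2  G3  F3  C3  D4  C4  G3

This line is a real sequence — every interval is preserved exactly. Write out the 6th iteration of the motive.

B5 A5 E5

With a 3-note motive the entries are C3, G3, D4, each up a 5th from the previous.
Carrying on: A4 → E5 → B5.
Statement 6 starts on B5 and keeps the same exact contour: B5 A5 E5.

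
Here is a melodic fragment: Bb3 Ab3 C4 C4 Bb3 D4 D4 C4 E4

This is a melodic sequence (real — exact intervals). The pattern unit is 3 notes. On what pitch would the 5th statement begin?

F#4

With a 3-note motive the entries are Bb3, C4, D4, each up a 2nd from the previous.
Extending the heads up a 2nd: E4 → F#4.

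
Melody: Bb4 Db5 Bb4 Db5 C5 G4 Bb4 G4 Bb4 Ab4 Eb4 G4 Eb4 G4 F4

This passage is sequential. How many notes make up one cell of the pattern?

15 notes total. Splitting into 3 groups of 5:
Bb4 Db5 Bb4 Db5 C5 | G4 Bb4 G4 Bb4 Ab4 | Eb4 G4 Eb4 G4 F4
Every group is a transposition down a 3rd of the one before; no shorter unit works.

5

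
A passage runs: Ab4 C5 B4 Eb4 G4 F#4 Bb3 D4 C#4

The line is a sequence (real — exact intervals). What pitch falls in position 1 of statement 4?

The unit is 3 notes. Position-1 pitches of the 3 shown cells: Ab4, Eb4, Bb3.
From Bb3, down a 4th gives F3.

F3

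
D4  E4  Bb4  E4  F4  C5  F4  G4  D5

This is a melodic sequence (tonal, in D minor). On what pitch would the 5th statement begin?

Taking 3-note groups, the heads are D4, E4, F4: the pattern moves up a 2nd.
Continuing: G4 → A4. Statement 5 starts on A4.

A4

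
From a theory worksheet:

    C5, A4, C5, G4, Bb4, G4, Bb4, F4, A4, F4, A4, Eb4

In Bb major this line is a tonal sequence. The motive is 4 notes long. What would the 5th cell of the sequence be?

Taking 4-note groups, the heads are C5, Bb4, A4: the pattern moves down a 2nd.
Carrying on: G4 → F4.
From F4 the diatonic shape gives F4 D4 F4 C4.

F4 D4 F4 C4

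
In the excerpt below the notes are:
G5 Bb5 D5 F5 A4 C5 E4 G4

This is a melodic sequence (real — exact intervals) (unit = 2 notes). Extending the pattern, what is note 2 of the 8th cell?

B2

The unit is 2 notes. Position-2 pitches of the 4 shown cells: Bb5, F5, C5, G4.
Carrying that down a 4th forward: D4 → A3 → E3 → B2.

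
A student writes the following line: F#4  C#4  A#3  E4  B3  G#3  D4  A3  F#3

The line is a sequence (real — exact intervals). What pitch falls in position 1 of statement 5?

The unit is 3 notes. Position-1 pitches of the 3 shown cells: F#4, E4, D4.
Each moves down a 2nd. Continuing: C4 → Bb3.

Bb3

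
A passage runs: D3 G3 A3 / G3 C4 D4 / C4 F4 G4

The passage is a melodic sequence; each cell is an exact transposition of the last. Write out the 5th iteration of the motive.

With a 3-note motive the entries are D3, G3, C4, each up a 4th from the previous.
Carrying on: F4 → Bb4.
So cell 5 is Bb4 Eb5 F5.

Bb4 Eb5 F5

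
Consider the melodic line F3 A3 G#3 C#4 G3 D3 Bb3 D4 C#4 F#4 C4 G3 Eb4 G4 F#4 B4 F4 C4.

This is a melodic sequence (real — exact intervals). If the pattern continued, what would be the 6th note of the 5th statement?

With 6-note cells, note 6 of each statement runs D3, G3, C4.
Carrying that up a 4th forward: F4 → Bb4.

Bb4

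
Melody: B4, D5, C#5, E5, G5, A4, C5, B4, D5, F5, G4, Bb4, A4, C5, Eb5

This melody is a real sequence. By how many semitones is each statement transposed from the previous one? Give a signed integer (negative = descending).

With a 5-note motive the entries are B4, A4, G4, each down a 2nd from the previous.
B4 to A4 spans -2 semitones.

-2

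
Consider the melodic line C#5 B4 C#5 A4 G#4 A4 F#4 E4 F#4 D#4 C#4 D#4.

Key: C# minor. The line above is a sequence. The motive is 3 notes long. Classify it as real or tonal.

tonal

Every note is diatonic to C# minor.
Cell 1 has -2 semitones from note 1 to 2, but cell 2 has -1 — the interval quality changes while the contour stays the same, which is the hallmark of a tonal sequence.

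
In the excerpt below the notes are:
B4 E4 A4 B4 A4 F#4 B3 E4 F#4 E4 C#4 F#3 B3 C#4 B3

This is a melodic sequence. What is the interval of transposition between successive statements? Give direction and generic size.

down a 4th

With a 5-note motive the entries are B4, F#4, C#4, each down a 4th from the previous.
B4 to F#4 is down a 4th.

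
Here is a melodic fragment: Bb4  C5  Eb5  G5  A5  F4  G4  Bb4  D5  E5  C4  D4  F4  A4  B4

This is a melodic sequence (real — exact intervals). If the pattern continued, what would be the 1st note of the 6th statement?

A2

With 5-note cells, note 1 of each statement runs Bb4, F4, C4.
Each moves down a 4th. Continuing: G3 → D3 → A2.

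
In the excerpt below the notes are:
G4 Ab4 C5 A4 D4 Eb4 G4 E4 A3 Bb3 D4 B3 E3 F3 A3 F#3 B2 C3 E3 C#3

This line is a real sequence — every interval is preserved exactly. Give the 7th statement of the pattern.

Taking 4-note groups, the heads are G4, D4, A3, E3, B2: the pattern moves down a 4th.
Carrying on: F#2 → C#2.
So cell 7 is C#2 D2 F#2 D#2.

C#2 D2 F#2 D#2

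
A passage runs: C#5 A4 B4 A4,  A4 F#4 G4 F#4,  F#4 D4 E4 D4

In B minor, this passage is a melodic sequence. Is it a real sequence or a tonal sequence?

tonal

Every note is diatonic to B minor.
Cell 1 has -4 semitones from note 1 to 2, but cell 2 has -3 — the interval quality changes while the contour stays the same, which is the hallmark of a tonal sequence.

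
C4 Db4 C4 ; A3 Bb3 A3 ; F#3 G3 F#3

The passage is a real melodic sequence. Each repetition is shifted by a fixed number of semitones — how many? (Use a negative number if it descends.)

With a 3-note motive the entries are C4, A3, F#3, each down a 3rd from the previous.
C4 to A3 spans -3 semitones.

-3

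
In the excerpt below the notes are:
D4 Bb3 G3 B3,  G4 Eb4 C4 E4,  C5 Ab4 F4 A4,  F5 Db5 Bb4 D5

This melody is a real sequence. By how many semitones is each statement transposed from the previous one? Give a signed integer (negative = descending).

Unit = 4 notes; the statements start on D4, G4, C5, F5, moving up a 4th each time.
Counting half-steps from D4 to G4: 5.

5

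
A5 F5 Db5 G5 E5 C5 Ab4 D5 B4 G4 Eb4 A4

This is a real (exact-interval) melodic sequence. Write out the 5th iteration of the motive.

C#4 A3 F3 B3

Taking 4-note groups, the heads are A5, E5, B4: the pattern moves down a 4th.
Continuing the starts: F#4 → C#4.
From C#4 the exact shape gives C#4 A3 F3 B3.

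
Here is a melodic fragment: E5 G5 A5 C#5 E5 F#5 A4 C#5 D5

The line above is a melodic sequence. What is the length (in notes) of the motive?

9 notes total. Splitting into 3 groups of 3:
E5 G5 A5 | C#5 E5 F#5 | A4 C#5 D5
That's a consistent down a 3rd shift per cell, and no other grouping gives one.

3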